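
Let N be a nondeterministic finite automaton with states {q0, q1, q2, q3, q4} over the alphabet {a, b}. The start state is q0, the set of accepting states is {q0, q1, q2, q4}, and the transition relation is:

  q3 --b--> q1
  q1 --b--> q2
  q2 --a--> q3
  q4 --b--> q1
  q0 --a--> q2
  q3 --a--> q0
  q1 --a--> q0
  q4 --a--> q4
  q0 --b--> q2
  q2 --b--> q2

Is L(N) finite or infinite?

State q2 is reachable from the start and can reach an accepting state, and it lies on the cycle q2 → q2.
Traversing that cycle any number of times yields accepted strings of unbounded length, so the language is infinite.

infinite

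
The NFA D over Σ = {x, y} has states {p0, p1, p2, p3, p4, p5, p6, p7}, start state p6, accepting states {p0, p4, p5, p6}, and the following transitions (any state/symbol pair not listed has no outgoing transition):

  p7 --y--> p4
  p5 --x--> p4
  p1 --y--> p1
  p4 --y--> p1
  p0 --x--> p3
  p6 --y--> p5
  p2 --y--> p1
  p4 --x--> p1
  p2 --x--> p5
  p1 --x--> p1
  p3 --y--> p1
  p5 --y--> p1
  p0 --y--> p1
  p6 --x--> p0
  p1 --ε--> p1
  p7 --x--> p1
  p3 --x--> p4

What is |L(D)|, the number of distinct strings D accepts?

The useful subgraph on states {p0, p3, p4, p5, p6} is acyclic, so L(D) is finite; the longest accepting path visits 4 useful states, giving maximum string length 3.
Counting accepting paths from p6 by length: 1 of length 0, 2 of length 1, 1 of length 2, 1 of length 3. Total 5.

5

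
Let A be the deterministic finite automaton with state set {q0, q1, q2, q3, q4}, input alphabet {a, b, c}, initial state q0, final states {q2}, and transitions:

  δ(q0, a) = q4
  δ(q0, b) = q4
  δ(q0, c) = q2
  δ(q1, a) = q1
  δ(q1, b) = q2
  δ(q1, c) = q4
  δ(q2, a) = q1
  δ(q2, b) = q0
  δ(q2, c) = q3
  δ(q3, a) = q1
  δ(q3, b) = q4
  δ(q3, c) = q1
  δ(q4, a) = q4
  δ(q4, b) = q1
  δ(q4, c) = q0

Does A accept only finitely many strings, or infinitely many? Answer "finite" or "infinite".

infinite

State q0 is reachable from the start and can reach an accepting state, and it lies on the cycle q0 → q2 → q0.
Traversing that cycle any number of times yields accepted strings of unbounded length, so the language is infinite.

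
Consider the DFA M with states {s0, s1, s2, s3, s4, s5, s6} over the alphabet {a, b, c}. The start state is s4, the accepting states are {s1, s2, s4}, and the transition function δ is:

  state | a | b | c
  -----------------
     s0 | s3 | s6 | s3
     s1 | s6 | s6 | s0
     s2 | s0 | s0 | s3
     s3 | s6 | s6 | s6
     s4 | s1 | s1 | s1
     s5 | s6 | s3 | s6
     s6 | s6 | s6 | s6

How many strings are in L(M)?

The useful subgraph on states {s1, s4} is acyclic, so L(M) is finite; the longest accepting path visits 2 useful states, giving maximum string length 1.
Counting accepting paths from s4 by length: 1 of length 0, 3 of length 1. Total 4.

4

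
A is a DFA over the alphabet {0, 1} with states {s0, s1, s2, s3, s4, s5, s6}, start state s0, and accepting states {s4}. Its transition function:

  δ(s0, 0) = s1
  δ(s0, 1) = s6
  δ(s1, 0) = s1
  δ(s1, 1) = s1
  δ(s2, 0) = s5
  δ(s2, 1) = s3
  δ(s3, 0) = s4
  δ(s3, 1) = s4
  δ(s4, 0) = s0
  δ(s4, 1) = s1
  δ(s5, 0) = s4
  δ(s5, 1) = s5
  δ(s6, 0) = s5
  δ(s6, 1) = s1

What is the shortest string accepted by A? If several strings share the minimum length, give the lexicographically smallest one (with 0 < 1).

100

A breadth-first search from s0 reaches an accepting state first via the path s0 → s6 → s5 → s4 on input 100.
No string of length < 3 is accepted (BFS exhausts all shorter strings without reaching an accepting state), and 100 is the lexicographically least accepting string of length 3.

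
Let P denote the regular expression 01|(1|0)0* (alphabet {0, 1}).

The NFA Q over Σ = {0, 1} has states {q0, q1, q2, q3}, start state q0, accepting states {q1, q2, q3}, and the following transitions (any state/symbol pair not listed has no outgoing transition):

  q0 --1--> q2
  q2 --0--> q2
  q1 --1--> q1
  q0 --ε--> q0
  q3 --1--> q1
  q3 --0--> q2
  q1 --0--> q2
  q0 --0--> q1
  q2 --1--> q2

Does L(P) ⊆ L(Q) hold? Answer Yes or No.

Converting the expression P to a DFA (subset construction, then merging equivalent states) gives the minimal DFA with states {p0, p1, p2, p3, p4}, start state p0, accepting states {p1, p2, p3} and transitions p0: 0→p1, 1→p2; p1: 0→p2, 1→p3; p2: 0→p2, 1→p4; p3: 0→p4, 1→p4; p4: 0→p4, 1→p4.
Exploring the product automaton P × Q from the start pair (p0, q0), following both machines on each input symbol, reaches 6 state pairs: (p0, q0), (p1, q1), (p2, q2), (p3, q1), (p4, q2), (p4, q1).
P accepts in {p1, p2, p3} and Q accepts in {q1, q2, q3}. The reachable pairs whose P-component is accepting are (p1, q1), (p2, q2), (p3, q1); in each of them the Q-component is accepting too, so the product for L(P) \ L(Q) (P-component accepting, Q-component rejecting) has no reachable accepting pair and the difference is empty.
Hence every string in L(P) is also in L(Q).

Yes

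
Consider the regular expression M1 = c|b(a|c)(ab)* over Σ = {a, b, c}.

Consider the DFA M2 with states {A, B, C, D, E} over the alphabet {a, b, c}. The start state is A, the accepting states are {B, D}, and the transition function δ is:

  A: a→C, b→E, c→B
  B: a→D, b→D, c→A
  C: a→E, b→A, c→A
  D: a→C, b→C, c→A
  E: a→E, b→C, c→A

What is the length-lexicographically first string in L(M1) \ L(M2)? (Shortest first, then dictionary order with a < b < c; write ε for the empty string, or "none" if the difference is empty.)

The string ba is accepted by M1 but not by M2.
No shorter string lies in the difference, and ba is the lexicographically first length-2 string in L(M1) \ L(M2).

ba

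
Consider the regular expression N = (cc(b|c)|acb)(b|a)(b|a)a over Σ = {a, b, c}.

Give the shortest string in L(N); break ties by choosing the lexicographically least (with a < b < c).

acbaaa

By inspection of the expression, no string of length less than 6 matches, and acbaaa is the lexicographically first match of length 6.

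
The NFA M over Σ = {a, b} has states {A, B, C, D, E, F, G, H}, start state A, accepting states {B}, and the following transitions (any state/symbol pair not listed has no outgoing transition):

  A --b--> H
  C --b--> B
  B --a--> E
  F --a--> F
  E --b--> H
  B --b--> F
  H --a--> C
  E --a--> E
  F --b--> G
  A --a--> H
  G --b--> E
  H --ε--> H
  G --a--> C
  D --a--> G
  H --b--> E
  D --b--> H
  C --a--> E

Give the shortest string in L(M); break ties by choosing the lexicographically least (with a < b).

A breadth-first search from A reaches an accepting state first via the path A → H → C → B on input aab.
No string of length < 3 is accepted (BFS exhausts all shorter strings without reaching an accepting state), and aab is the lexicographically least accepting string of length 3.

aab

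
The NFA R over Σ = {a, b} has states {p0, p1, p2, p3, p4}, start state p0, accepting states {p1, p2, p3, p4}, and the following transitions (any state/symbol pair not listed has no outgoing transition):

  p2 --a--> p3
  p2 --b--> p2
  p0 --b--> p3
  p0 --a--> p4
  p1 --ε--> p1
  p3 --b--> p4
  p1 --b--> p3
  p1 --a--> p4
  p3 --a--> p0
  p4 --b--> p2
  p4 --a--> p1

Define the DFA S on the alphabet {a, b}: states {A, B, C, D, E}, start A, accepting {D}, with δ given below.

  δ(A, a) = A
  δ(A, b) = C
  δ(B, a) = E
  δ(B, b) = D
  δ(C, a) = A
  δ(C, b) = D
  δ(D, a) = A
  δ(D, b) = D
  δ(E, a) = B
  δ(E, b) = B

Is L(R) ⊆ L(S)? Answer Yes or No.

The string a is in L(R) but not in L(S).
So L(R) ⊄ L(S).

No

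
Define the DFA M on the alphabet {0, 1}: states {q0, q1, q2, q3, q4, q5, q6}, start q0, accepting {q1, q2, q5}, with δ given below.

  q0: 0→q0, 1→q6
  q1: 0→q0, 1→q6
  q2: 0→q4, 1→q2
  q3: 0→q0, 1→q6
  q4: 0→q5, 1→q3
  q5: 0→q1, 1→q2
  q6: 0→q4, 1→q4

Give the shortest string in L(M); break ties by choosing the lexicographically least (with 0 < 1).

100

A breadth-first search from q0 reaches an accepting state first via the path q0 → q6 → q4 → q5 on input 100.
No string of length < 3 is accepted (BFS exhausts all shorter strings without reaching an accepting state), and 100 is the lexicographically least accepting string of length 3.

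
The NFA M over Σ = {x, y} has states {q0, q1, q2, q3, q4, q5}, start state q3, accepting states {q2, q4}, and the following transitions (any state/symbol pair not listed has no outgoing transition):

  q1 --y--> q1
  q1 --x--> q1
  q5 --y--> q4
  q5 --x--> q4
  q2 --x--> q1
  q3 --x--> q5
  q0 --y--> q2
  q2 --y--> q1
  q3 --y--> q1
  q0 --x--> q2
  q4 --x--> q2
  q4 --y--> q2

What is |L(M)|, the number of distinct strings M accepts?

The useful subgraph on states {q2, q3, q4, q5} is acyclic, so L(M) is finite; the longest accepting path visits 4 useful states, giving maximum string length 3.
Counting accepting paths from q3 by length: 2 of length 2, 4 of length 3. Total 6.

6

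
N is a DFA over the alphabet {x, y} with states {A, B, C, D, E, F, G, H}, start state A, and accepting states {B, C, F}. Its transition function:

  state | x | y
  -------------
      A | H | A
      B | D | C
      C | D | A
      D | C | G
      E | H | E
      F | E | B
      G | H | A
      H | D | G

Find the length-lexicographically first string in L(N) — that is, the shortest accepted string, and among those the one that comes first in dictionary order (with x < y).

A breadth-first search from A reaches an accepting state first via the path A → H → D → C on input xxx.
No string of length < 3 is accepted (BFS exhausts all shorter strings without reaching an accepting state), and xxx is the lexicographically least accepting string of length 3.

xxx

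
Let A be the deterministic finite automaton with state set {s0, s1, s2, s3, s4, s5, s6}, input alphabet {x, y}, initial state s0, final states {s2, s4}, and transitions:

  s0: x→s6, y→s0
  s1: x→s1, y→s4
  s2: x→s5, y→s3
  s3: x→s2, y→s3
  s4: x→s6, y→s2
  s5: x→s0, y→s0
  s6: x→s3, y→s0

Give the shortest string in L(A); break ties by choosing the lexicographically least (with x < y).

xxx

A breadth-first search from s0 reaches an accepting state first via the path s0 → s6 → s3 → s2 on input xxx.
No string of length < 3 is accepted (BFS exhausts all shorter strings without reaching an accepting state), and xxx is the lexicographically least accepting string of length 3.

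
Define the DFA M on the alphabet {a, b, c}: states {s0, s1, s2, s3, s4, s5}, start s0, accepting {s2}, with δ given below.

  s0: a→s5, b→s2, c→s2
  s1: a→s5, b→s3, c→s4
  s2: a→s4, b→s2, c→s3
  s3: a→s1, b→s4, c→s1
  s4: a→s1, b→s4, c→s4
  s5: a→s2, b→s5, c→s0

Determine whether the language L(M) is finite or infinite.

State s2 is reachable from the start and can reach an accepting state, and it lies on the cycle s2 → s2.
Traversing that cycle any number of times yields accepted strings of unbounded length, so the language is infinite.

infinite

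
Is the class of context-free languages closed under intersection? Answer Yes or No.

No

{aⁿbⁿcᵐ : m,n≥0} and {aᵐbⁿcⁿ : m,n≥0} are both context-free, but their intersection {aⁿbⁿcⁿ : n≥0} is not (pumping lemma).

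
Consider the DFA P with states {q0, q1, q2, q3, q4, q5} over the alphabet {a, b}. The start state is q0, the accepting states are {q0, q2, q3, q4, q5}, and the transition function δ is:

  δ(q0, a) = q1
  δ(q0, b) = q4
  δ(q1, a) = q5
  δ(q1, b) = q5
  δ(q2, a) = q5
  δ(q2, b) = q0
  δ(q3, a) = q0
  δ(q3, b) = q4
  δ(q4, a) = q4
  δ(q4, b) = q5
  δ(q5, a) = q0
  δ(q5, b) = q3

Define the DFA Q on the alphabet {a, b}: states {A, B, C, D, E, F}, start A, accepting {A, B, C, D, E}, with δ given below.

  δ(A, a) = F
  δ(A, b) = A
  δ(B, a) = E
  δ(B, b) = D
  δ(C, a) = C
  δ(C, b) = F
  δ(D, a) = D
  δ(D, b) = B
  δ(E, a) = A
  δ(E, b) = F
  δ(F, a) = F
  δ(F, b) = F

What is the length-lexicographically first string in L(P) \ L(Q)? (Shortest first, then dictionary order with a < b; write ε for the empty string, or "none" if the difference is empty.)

The string aa is accepted by P but not by Q.
No shorter string lies in the difference, and aa is the lexicographically first length-2 string in L(P) \ L(Q).

aa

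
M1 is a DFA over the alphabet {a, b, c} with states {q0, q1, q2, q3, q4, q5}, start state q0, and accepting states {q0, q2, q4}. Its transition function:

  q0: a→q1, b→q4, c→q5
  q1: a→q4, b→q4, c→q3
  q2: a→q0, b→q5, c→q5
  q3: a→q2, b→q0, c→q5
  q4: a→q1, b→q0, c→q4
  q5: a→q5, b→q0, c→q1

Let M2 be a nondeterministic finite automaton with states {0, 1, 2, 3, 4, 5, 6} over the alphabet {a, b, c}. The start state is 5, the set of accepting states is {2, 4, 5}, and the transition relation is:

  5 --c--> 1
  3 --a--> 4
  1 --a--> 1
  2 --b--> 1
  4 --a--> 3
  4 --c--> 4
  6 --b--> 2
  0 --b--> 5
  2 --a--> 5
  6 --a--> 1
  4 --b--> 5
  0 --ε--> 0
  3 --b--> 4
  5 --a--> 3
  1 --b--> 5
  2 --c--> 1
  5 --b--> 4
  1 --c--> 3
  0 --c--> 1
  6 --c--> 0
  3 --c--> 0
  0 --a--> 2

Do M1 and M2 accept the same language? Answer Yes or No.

Exploring the product automaton M1 × M2 from the start pair (q0, 5), following both machines on each input symbol, reaches 6 state pairs: (q0, 5), (q1, 3), (q4, 4), (q5, 1), (q3, 0), (q2, 2).
M1 accepts in {q0, q2, q4} and M2 accepts in {2, 4, 5}. In every reachable pair the two components are either both accepting — (q0, 5), (q4, 4), (q2, 2) — or both non-accepting, so no string is accepted by exactly one of the machines: L(M1) \ L(M2) and L(M2) \ L(M1) are both empty.
Hence every string is accepted by M1 iff it is accepted by M2, and the two languages coincide.

Yes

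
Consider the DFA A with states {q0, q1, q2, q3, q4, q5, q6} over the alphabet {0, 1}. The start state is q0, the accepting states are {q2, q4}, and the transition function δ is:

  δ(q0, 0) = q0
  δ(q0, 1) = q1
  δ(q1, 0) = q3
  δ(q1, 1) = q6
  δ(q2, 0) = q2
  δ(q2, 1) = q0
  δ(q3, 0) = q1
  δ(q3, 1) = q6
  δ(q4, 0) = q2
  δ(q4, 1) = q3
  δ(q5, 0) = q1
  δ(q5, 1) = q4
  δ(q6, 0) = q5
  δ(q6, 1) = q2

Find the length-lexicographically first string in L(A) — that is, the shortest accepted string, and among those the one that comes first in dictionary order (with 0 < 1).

A breadth-first search from q0 reaches an accepting state first via the path q0 → q1 → q6 → q2 on input 111.
No string of length < 3 is accepted (BFS exhausts all shorter strings without reaching an accepting state), and 111 is the lexicographically least accepting string of length 3.

111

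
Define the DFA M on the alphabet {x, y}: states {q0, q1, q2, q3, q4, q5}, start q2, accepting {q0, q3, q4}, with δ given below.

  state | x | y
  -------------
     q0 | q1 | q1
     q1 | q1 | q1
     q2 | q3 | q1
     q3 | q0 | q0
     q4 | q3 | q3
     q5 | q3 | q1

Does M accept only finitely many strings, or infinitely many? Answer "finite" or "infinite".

The useful states (reachable from q2 and able to reach an accepting state) are {q0, q2, q3}.
Restricted to these states the transition graph has no cycle, so every accepting path has bounded length and L is finite.

finite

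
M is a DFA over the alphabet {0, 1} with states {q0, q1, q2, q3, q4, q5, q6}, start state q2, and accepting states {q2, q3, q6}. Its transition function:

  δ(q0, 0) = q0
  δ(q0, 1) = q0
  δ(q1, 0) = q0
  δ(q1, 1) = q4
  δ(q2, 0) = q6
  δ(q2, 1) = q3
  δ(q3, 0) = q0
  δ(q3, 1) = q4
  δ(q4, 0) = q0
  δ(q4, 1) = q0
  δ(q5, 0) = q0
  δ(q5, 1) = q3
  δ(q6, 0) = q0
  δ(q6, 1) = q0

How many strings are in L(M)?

3

The useful subgraph on states {q2, q3, q6} is acyclic, so L(M) is finite; the longest accepting path visits 2 useful states, giving maximum string length 1.
Counting accepting paths from q2 by length: 1 of length 0, 2 of length 1. Total 3.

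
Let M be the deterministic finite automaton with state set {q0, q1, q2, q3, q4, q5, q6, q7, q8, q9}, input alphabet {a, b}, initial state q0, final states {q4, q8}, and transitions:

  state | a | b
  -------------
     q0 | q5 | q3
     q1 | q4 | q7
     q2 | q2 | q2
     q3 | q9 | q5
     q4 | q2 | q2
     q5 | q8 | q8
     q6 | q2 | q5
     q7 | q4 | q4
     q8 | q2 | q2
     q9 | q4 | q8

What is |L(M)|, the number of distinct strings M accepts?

The useful subgraph on states {q0, q3, q4, q5, q8, q9} is acyclic, so L(M) is finite; the longest accepting path visits 4 useful states, giving maximum string length 3.
Counting accepting paths from q0 by length: 2 of length 2, 4 of length 3. Total 6.

6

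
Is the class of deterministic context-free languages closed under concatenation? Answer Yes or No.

No

Take L₁ = {ε, c} (finite, hence regular and DCFL) and L₂ = {c aⁿbⁿ : n≥0} ∪ {cc aⁿb²ⁿ : n≥0} (a DCFL: the number of leading c's tells the DPDA whether to pop one stack symbol per b or per two b's). Then L₁L₂ ∩ cca⁺b* = {cc aⁿbⁿ : n≥1} ∪ {cc aⁿb²ⁿ : n≥1}. If L₁L₂ were a DCFL, so would be this intersection with a regular set, and a DPDA for it started from its configuration after reading cc would accept {aⁿbⁿ : n≥1} ∪ {aⁿb²ⁿ : n≥1}, which no deterministic PDA accepts (a DPDA for it would have a single run on aⁿb²ⁿ, accepting after the prefix aⁿbⁿ and accepting again after n more b's; an ordinary PDA that simulates it on a's and b's and, at any moment when it is accepting, may switch to reading only a fresh letter d while feeding each d to the simulation as a b, would accept aⁱbʲdᵏ (k≥1) exactly when both aⁱbʲ and aⁱbʲ⁺ᵏ are in the language, i.e. its language intersected with the regular set a*b*d⁺ would be exactly {aⁿbⁿdⁿ : n≥1} — impossible, since context-free languages are closed under intersection with regular sets and {aⁿbⁿdⁿ} is not context-free). Hence L₁L₂ is not a DCFL.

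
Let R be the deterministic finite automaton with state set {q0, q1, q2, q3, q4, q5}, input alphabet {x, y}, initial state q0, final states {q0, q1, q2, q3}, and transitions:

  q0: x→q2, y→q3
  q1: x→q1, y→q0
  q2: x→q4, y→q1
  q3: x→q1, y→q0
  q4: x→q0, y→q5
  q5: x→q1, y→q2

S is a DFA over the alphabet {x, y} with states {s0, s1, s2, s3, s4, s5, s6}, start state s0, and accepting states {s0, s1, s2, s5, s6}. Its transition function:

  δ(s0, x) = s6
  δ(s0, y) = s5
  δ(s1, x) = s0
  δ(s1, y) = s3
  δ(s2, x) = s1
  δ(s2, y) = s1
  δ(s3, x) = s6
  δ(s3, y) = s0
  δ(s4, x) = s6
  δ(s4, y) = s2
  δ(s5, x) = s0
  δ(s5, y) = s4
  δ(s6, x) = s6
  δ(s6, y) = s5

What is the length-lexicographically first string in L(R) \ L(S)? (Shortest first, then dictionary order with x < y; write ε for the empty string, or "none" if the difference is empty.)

yy

The string yy is accepted by R but not by S.
No shorter string lies in the difference, and yy is the lexicographically first length-2 string in L(R) \ L(S).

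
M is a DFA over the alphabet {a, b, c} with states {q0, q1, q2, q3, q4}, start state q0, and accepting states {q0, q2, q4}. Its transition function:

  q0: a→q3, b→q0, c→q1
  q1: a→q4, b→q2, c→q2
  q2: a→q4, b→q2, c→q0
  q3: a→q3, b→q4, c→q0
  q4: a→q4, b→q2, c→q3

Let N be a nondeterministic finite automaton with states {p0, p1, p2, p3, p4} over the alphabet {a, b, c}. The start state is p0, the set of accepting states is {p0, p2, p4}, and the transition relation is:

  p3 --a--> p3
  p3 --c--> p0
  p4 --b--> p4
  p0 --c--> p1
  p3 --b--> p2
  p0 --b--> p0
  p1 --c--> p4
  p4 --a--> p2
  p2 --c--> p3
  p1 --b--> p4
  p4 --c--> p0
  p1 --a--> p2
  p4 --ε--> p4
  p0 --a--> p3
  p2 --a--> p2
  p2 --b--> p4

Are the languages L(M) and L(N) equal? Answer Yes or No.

Yes

Exploring the product automaton M × N from the start pair (q0, p0), following both machines on each input symbol, reaches 5 state pairs: (q0, p0), (q3, p3), (q1, p1), (q4, p2), (q2, p4).
M accepts in {q0, q2, q4} and N accepts in {p0, p2, p4}. In every reachable pair the two components are either both accepting — (q0, p0), (q4, p2), (q2, p4) — or both non-accepting, so no string is accepted by exactly one of the machines: L(M) \ L(N) and L(N) \ L(M) are both empty.
Hence every string is accepted by M iff it is accepted by N, and the two languages coincide.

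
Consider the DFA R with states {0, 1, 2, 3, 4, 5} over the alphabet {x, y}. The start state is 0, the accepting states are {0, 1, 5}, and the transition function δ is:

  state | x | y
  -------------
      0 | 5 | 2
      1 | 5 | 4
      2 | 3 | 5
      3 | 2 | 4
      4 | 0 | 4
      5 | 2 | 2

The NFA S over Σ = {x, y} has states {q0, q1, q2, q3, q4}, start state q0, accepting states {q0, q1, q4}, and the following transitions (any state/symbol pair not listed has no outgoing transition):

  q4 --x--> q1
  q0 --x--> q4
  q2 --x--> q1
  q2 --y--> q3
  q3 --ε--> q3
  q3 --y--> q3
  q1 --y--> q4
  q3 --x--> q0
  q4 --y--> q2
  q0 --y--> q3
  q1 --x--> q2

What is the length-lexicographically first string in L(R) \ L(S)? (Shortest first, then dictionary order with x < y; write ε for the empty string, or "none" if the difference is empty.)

yy

The string yy is accepted by R but not by S.
No shorter string lies in the difference, and yy is the lexicographically first length-2 string in L(R) \ L(S).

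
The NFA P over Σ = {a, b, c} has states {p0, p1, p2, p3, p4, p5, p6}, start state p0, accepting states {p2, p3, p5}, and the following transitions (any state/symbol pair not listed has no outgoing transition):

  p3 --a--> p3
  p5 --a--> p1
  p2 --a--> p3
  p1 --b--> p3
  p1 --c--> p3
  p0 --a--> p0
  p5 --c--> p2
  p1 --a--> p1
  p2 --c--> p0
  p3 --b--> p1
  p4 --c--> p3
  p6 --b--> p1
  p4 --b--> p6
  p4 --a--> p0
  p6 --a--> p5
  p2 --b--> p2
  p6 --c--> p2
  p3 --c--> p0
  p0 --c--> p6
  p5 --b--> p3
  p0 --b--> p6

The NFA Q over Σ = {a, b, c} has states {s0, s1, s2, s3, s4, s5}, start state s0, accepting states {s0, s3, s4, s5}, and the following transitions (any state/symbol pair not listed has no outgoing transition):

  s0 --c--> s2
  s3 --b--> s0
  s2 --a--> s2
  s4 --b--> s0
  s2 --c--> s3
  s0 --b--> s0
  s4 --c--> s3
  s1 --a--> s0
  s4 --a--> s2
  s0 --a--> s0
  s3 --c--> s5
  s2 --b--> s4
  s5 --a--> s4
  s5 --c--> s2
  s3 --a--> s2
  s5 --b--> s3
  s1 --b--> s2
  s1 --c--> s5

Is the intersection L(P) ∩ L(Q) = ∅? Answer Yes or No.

No

The string ba is accepted by both P and Q.
Hence L(P) ∩ L(Q) ≠ ∅.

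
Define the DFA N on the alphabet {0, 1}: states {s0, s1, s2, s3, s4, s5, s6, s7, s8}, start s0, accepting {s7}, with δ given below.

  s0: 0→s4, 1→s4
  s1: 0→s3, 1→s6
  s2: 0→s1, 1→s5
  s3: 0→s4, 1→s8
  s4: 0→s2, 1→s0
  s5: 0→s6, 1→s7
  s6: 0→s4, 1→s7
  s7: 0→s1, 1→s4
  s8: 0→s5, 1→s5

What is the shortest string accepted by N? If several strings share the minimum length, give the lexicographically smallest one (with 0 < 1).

A breadth-first search from s0 reaches an accepting state first via the path s0 → s4 → s2 → s5 → s7 on input 0011.
No string of length < 4 is accepted (BFS exhausts all shorter strings without reaching an accepting state), and 0011 is the lexicographically least accepting string of length 4.

0011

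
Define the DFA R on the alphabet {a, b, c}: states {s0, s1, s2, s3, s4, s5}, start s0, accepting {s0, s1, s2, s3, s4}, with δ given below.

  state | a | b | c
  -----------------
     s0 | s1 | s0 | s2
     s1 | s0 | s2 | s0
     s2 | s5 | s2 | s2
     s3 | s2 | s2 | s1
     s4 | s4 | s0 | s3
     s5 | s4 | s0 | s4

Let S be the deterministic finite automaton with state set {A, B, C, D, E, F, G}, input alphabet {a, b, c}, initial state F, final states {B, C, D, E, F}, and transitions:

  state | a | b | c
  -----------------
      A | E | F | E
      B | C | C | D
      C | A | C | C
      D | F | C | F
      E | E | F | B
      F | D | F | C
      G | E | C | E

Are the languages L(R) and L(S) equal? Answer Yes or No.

Exploring the product automaton R × S from the start pair (s0, F), following both machines on each input symbol, reaches 6 state pairs: (s0, F), (s1, D), (s2, C), (s5, A), (s4, E), (s3, B).
R accepts in {s0, s1, s2, s3, s4} and S accepts in {B, C, D, E, F}. In every reachable pair the two components are either both accepting — (s0, F), (s1, D), (s2, C), (s4, E), (s3, B) — or both non-accepting, so no string is accepted by exactly one of the machines: L(R) \ L(S) and L(S) \ L(R) are both empty.
Hence every string is accepted by R iff it is accepted by S, and the two languages coincide.

Yes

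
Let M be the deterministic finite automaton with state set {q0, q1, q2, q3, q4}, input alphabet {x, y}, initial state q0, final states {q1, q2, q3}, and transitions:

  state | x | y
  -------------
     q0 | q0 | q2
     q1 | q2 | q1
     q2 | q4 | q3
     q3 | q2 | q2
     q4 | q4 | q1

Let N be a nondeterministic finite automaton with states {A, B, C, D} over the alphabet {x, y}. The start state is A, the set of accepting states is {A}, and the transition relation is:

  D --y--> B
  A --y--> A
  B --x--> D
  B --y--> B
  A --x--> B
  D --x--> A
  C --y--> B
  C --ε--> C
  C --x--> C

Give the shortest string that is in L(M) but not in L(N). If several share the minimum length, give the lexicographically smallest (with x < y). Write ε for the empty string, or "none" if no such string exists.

xy

The string xy is accepted by M but not by N.
No shorter string lies in the difference, and xy is the lexicographically first length-2 string in L(M) \ L(N).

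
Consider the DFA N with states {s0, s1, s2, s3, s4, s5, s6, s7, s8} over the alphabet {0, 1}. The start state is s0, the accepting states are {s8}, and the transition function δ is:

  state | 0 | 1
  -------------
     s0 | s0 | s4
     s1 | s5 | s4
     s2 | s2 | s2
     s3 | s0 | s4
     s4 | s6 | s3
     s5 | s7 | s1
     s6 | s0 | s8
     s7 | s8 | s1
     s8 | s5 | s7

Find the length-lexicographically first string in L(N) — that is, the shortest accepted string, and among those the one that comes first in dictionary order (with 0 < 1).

101

A breadth-first search from s0 reaches an accepting state first via the path s0 → s4 → s6 → s8 on input 101.
No string of length < 3 is accepted (BFS exhausts all shorter strings without reaching an accepting state), and 101 is the lexicographically least accepting string of length 3.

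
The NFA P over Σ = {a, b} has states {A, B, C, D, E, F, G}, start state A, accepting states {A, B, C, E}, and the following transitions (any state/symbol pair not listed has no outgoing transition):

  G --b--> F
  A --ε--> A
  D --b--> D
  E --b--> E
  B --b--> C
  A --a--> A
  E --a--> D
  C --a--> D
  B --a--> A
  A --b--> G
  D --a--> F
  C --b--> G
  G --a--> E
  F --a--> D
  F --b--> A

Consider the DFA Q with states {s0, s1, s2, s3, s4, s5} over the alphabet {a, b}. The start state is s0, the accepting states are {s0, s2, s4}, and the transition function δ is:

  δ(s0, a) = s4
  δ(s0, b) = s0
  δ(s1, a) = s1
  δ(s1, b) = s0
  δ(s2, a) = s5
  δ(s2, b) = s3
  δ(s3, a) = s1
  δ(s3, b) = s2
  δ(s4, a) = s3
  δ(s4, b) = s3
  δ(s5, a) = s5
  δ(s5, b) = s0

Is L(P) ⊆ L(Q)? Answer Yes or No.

The string aa is in L(P) but not in L(Q).
So L(P) ⊄ L(Q).

No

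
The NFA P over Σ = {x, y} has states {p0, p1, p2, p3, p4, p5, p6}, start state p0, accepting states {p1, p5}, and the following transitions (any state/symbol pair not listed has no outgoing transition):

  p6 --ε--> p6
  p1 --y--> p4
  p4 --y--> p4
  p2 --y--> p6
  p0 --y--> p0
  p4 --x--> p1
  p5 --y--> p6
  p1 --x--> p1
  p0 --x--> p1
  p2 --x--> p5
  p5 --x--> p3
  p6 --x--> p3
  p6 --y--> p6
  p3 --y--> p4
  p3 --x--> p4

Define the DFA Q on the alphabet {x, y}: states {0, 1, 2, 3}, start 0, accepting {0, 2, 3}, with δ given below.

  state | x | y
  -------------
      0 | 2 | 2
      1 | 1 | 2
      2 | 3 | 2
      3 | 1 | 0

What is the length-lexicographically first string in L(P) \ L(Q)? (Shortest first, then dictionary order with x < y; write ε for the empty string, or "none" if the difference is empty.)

The string xxx is accepted by P but not by Q.
No shorter string lies in the difference, and xxx is the lexicographically first length-3 string in L(P) \ L(Q).

xxx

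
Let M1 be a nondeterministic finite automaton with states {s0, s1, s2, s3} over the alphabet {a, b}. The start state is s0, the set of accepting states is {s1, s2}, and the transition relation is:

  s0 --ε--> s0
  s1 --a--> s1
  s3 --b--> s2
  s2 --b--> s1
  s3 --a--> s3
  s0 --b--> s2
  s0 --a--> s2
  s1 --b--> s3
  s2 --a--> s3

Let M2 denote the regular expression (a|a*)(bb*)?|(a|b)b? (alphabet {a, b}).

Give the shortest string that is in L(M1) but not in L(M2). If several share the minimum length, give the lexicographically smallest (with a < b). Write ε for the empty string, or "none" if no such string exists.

aba

The string aba is accepted by M1 but not by M2.
No shorter string lies in the difference, and aba is the lexicographically first length-3 string in L(M1) \ L(M2).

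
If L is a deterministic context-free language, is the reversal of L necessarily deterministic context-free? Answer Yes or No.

No

L = {c bⁿaⁿ : n≥0} ∪ {d b²ⁿaⁿ : n≥0} is a DCFL: the first symbol tells a deterministic PDA whether to pop one or two b's per a. Its reversal Lᴿ = {aⁿbⁿ c : n≥0} ∪ {aⁿb²ⁿ d : n≥0} is not. DCFLs are closed under right quotient by regular languages, and Lᴿ/{c, d} = {aⁿbⁿ : n≥0} ∪ {aⁿb²ⁿ : n≥0} — the standard context-free language accepted by no deterministic PDA (intuitively the machine would have to commit to a b-to-a ratio before the distinguishing marker arrives; formally, a DPDA for it would have a single run on aⁿb²ⁿ, accepting after the prefix aⁿbⁿ and accepting again after n more b's; an ordinary PDA that simulates it on a's and b's and, at any moment when it is accepting, may switch to reading only a fresh letter e while feeding each e to the simulation as a b, would accept aⁱbʲeᵏ (k≥1) exactly when both aⁱbʲ and aⁱbʲ⁺ᵏ are in the language, i.e. its language intersected with the regular set a*b*e⁺ would be exactly {aⁿbⁿeⁿ : n≥1} — impossible, since context-free languages are closed under intersection with regular sets and {aⁿbⁿeⁿ} is not context-free). So Lᴿ cannot be a DCFL.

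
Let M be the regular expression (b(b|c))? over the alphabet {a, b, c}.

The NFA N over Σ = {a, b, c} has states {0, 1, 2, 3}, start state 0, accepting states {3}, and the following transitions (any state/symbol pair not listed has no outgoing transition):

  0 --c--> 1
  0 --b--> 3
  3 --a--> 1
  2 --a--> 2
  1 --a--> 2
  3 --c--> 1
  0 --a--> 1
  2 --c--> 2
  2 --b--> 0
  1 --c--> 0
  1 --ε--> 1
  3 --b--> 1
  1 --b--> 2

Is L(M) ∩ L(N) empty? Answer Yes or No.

Converting the expression M to a DFA (subset construction, then merging equivalent states) gives the minimal DFA with states {m0, m1, m2, m3}, start state m0, accepting states {m0, m3} and transitions m0: a→m1, b→m2, c→m1; m1: a→m1, b→m1, c→m1; m2: a→m1, b→m3, c→m3; m3: a→m1, b→m1, c→m1.
Exploring the product automaton M × N from the start pair (m0, 0), following both machines on each input symbol, reaches 7 state pairs: (m0, 0), (m1, 1), (m2, 3), (m1, 2), (m1, 0), (m3, 1), (m1, 3).
M accepts in {m0, m3} and N accepts in {3}; no reachable pair has both components accepting, so no string drives both machines to acceptance simultaneously and L(M) ∩ L(N) = ∅.
So no string is accepted by both, and the intersection is empty.

Yes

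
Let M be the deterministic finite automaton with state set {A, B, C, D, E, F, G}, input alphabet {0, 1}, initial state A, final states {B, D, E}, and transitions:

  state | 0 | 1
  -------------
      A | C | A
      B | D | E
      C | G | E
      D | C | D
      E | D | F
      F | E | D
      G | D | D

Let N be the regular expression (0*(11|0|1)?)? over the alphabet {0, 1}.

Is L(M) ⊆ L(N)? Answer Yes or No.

The string 010 is in L(M) but not in L(N).
So L(M) ⊄ L(N).

No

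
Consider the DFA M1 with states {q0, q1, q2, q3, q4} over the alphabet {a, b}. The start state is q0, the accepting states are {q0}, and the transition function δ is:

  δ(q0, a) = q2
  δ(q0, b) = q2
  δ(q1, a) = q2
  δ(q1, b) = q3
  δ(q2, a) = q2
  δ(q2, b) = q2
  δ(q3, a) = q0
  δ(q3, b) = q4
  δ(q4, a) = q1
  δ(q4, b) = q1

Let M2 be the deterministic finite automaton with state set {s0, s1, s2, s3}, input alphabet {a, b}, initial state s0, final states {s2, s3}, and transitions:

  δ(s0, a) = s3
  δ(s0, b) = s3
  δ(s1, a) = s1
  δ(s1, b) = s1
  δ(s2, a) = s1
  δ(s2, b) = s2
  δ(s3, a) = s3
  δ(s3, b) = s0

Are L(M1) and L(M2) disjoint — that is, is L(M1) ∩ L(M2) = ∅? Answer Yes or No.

Exploring the product automaton M1 × M2 from the start pair (q0, s0), following both machines on each input symbol, reaches 3 state pairs: (q0, s0), (q2, s3), (q2, s0).
M1 accepts in {q0} and M2 accepts in {s2, s3}; no reachable pair has both components accepting, so no string drives both machines to acceptance simultaneously and L(M1) ∩ L(M2) = ∅.
So no string is accepted by both, and the intersection is empty.

Yes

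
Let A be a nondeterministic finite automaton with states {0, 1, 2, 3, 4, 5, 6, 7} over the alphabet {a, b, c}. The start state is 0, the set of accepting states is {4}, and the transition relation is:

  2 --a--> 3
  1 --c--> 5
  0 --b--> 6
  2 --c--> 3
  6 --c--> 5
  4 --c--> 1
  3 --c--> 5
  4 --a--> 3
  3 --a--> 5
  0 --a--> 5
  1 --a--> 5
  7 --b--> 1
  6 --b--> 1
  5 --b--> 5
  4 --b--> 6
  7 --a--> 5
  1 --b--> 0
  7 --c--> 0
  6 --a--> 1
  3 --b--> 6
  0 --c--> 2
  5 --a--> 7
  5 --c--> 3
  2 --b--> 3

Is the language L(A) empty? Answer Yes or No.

The states reachable from the start state are {0, 1, 2, 3, 5, 6, 7}.
None of the accepting states {4} is reachable, so no string is accepted and L(A) = ∅.

Yes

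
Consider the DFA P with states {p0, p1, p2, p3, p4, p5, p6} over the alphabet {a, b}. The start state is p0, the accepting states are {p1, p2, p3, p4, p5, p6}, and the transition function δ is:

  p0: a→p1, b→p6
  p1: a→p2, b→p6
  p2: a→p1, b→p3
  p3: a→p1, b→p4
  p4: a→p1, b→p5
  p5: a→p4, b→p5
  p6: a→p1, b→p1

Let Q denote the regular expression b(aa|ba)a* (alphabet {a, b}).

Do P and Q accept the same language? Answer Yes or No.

No

The string a is accepted by P but rejected by Q.
So L(P) ≠ L(Q).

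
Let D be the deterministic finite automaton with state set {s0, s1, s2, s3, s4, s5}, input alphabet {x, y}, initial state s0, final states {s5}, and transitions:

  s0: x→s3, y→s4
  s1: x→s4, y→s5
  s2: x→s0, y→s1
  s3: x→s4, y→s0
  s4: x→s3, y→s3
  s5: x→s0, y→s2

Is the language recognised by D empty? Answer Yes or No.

Yes

The states reachable from the start state are {s0, s3, s4}.
None of the accepting states {s5} is reachable, so no string is accepted and L(D) = ∅.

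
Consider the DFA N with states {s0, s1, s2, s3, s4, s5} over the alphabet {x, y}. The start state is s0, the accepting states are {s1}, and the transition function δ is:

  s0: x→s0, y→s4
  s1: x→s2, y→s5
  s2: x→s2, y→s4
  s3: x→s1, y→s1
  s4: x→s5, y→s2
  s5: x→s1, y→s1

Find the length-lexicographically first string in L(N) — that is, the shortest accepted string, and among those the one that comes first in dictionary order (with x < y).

A breadth-first search from s0 reaches an accepting state first via the path s0 → s4 → s5 → s1 on input yxx.
No string of length < 3 is accepted (BFS exhausts all shorter strings without reaching an accepting state), and yxx is the lexicographically least accepting string of length 3.

yxx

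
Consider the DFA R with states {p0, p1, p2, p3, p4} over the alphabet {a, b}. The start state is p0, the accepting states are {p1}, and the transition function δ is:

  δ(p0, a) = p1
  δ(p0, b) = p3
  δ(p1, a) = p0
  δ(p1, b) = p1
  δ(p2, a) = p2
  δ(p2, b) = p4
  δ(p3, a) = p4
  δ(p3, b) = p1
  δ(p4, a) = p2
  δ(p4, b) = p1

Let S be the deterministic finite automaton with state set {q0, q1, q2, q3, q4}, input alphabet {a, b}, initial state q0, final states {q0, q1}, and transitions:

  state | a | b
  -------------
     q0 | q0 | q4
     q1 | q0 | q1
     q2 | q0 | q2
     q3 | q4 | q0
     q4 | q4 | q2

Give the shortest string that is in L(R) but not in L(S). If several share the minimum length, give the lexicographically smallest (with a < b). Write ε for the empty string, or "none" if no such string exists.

The string ab is accepted by R but not by S.
No shorter string lies in the difference, and ab is the lexicographically first length-2 string in L(R) \ L(S).

ab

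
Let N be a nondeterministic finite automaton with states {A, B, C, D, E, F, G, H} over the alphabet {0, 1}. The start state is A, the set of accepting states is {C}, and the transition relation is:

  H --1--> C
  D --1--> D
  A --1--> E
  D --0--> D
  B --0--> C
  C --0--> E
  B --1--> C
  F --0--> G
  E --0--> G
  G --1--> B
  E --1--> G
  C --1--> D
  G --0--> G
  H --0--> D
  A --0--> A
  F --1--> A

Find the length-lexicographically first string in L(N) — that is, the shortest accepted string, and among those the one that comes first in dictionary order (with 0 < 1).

A breadth-first search from A reaches an accepting state first via the path A → E → G → B → C on input 1010.
No string of length < 4 is accepted (BFS exhausts all shorter strings without reaching an accepting state), and 1010 is the lexicographically least accepting string of length 4.

1010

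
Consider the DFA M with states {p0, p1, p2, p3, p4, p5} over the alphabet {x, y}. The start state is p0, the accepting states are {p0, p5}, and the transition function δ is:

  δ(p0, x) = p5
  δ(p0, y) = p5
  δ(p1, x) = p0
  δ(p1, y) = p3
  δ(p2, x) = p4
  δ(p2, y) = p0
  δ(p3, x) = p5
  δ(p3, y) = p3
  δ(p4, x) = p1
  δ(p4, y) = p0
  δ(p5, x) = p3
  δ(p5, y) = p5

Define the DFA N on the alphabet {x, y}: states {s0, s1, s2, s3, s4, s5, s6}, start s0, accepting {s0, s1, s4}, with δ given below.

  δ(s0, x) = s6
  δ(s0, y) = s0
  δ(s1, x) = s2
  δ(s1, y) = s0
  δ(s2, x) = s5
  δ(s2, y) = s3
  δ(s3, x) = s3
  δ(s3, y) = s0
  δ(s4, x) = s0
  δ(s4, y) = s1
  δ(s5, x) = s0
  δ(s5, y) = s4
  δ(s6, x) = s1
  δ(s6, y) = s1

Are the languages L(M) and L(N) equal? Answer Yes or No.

No

The string x is accepted by M but rejected by N.
So L(M) ≠ L(N).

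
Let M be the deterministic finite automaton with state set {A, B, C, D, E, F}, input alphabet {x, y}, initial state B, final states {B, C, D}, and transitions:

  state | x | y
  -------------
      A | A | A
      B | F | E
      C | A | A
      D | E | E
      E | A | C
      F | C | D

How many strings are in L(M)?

The useful subgraph on states {B, C, D, E, F} is acyclic, so L(M) is finite; the longest accepting path visits 5 useful states, giving maximum string length 4.
Counting accepting paths from B by length: 1 of length 0, 3 of length 2, 2 of length 4. Total 6.

6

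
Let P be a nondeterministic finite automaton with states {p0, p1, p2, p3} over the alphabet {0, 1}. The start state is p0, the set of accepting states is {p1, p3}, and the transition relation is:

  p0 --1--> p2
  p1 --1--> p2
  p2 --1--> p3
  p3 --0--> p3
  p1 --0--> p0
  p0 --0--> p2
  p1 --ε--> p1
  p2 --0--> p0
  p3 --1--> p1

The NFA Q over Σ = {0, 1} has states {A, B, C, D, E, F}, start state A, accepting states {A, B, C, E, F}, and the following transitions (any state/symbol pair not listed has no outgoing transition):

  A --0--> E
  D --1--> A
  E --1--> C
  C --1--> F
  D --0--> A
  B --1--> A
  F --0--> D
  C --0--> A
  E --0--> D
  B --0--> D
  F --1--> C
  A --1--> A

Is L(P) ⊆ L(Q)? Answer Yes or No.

No

The string 1100 is in L(P) but not in L(Q).
So L(P) ⊄ L(Q).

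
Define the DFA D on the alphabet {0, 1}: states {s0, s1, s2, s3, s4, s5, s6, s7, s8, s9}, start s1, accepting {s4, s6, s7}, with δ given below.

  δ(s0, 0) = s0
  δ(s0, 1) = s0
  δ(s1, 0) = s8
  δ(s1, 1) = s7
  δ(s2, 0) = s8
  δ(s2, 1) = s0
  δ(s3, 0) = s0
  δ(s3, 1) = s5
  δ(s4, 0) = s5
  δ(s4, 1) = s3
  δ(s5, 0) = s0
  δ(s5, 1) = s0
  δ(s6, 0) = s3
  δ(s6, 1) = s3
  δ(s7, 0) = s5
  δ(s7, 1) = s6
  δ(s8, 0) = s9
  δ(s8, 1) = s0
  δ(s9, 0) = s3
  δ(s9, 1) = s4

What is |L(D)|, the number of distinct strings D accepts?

The useful subgraph on states {s1, s4, s6, s7, s8, s9} is acyclic, so L(D) is finite; the longest accepting path visits 4 useful states, giving maximum string length 3.
Counting accepting paths from s1 by length: 1 of length 1, 1 of length 2, 1 of length 3. Total 3.

3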